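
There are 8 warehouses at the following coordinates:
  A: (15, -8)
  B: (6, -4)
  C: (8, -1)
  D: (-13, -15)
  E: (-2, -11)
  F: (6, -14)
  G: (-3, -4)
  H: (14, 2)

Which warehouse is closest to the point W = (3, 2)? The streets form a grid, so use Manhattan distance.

d(W,A) = 12 + 10 = 22
d(W,B) = 3 + 6 = 9
d(W,C) = 5 + 3 = 8
d(W,D) = 16 + 17 = 33
d(W,E) = 5 + 13 = 18
d(W,F) = 3 + 16 = 19
d(W,G) = 6 + 6 = 12
d(W,H) = 11 + 0 = 11
Minimum is at C.

C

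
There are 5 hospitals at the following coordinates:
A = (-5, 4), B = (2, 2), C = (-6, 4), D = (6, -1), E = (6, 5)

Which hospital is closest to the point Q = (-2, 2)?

Since √ is increasing, it suffices to compare squared distances:
|QA|² = (-2−(-5))² + (2−4)² = 9 + 4 = 13
|QB|² = (-2−2)² + (2−2)² = 16 + 0 = 16
|QC|² = (-2−(-6))² + (2−4)² = 16 + 4 = 20
|QD|² = (-2−6)² + (2−(-1))² = 64 + 9 = 73
|QE|² = (-2−6)² + (2−5)² = 64 + 9 = 73
A is nearest.

A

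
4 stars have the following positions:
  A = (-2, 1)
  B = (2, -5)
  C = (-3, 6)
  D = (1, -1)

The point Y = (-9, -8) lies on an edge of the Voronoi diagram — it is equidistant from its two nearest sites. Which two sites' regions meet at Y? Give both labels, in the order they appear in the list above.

Squared distances from Y to each site:
|YA|² = (-9−(-2))² + (-8−1)² = 49 + 81 = 130
|YB|² = (-9−2)² + (-8−(-5))² = 121 + 9 = 130
|YC|² = (-9−(-3))² + (-8−6)² = 36 + 196 = 232
|YD|² = (-9−1)² + (-8−(-1))² = 100 + 49 = 149
Y is equidistant from A and B (both at squared distance 130), and every other site is strictly farther — so Y lies on the A–B Voronoi edge.

A and B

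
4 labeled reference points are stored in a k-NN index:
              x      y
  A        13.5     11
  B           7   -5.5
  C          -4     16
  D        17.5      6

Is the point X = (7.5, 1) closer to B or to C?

Compare squared distances:
|XB|² = (7.5−7)² + (1−(-5.5))² = 0.25 + 42.25 = 42.5
|XC|² = (7.5−(-4))² + (1−16)² = 132.25 + 225 = 357.25
42.5 < 357.25, so B is closer.

B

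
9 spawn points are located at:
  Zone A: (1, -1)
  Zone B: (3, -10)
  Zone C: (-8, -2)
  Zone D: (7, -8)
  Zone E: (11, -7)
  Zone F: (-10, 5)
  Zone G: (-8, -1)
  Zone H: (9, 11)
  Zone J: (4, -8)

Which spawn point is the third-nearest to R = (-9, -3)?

Compare squared distances (the ordering matches that of the actual distances):
d²(R, Zone A) = (-9−1)² + (-3−(-1))² = 100 + 4 = 104
d²(R, Zone B) = (-9−3)² + (-3−(-10))² = 144 + 49 = 193
d²(R, Zone C) = (-9−(-8))² + (-3−(-2))² = 1 + 1 = 2
d²(R, Zone D) = (-9−7)² + (-3−(-8))² = 256 + 25 = 281
d²(R, Zone E) = (-9−11)² + (-3−(-7))² = 400 + 16 = 416
d²(R, Zone F) = (-9−(-10))² + (-3−5)² = 1 + 64 = 65
d²(R, Zone G) = (-9−(-8))² + (-3−(-1))² = 1 + 4 = 5
d²(R, Zone H) = (-9−9)² + (-3−11)² = 324 + 196 = 520
d²(R, Zone J) = (-9−4)² + (-3−(-8))² = 169 + 25 = 194
Sorted ascending: Zone C, Zone G, Zone F, Zone A, … — the third-nearest is Zone F.

Zone F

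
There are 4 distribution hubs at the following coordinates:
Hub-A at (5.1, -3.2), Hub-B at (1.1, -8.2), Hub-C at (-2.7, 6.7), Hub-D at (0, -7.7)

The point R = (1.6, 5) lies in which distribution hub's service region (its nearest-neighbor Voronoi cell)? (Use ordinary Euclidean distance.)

Compare squared distances (the ordering matches that of the actual distances):
d²(R, Hub-A) = (1.6−5.1)² + (5−(-3.2))² = 12.25 + 67.24 = 79.49
d²(R, Hub-B) = (1.6−1.1)² + (5−(-8.2))² = 0.25 + 174.24 = 174.49
d²(R, Hub-C) = (1.6−(-2.7))² + (5−6.7)² = 18.49 + 2.89 = 21.38
d²(R, Hub-D) = (1.6−0)² + (5−(-7.7))² = 2.56 + 161.29 = 163.85
Hub-C is nearest.

Hub-C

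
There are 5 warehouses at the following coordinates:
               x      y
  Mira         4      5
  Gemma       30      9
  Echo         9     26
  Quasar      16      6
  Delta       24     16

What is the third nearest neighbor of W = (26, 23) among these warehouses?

Since √ is increasing, it suffices to compare squared distances:
d²(W, Mira) = (26−4)² + (23−5)² = 484 + 324 = 808
d²(W, Gemma) = (26−30)² + (23−9)² = 16 + 196 = 212
d²(W, Echo) = (26−9)² + (23−26)² = 289 + 9 = 298
d²(W, Quasar) = (26−16)² + (23−6)² = 100 + 289 = 389
d²(W, Delta) = (26−24)² + (23−16)² = 4 + 49 = 53
Sorted ascending: Delta, Gemma, Echo, Quasar, … — the third-nearest is Echo.

Echo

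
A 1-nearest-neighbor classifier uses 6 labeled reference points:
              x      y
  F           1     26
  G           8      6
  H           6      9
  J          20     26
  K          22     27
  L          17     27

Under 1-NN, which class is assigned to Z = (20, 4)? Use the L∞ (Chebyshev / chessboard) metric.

d(Z,F) = max(19, 22) = 22
d(Z,G) = max(12, 2) = 12
d(Z,H) = max(14, 5) = 14
d(Z,J) = max(0, 22) = 22
d(Z,K) = max(2, 23) = 23
d(Z,L) = max(3, 23) = 23
The smallest is to G, so Z lies in the Voronoi region of G.

G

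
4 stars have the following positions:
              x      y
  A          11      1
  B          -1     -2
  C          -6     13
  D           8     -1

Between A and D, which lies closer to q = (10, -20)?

Compare squared distances:
|qA|² = (10−11)² + (-20−1)² = 1 + 441 = 442
|qD|² = (10−8)² + (-20−(-1))² = 4 + 361 = 365
442 > 365, so D is closer.

D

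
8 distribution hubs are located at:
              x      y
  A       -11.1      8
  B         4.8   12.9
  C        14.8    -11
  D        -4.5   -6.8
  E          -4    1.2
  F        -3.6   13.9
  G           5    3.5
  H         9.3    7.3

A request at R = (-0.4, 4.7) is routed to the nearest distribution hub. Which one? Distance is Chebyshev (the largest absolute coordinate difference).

E

d(R,A) = max(10.7, 3.3) = 10.7
d(R,B) = max(5.2, 8.2) = 8.2
d(R,C) = max(15.2, 15.7) = 15.7
d(R,D) = max(4.1, 11.5) = 11.5
d(R,E) = max(3.6, 3.5) = 3.6
d(R,F) = max(3.2, 9.2) = 9.2
d(R,G) = max(5.4, 1.2) = 5.4
d(R,H) = max(9.7, 2.6) = 9.7
Minimum is at E.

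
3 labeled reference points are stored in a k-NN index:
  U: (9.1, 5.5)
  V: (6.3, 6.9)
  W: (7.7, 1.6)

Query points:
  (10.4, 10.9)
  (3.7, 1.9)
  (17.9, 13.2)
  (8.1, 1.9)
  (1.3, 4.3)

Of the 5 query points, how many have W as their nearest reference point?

(10.4, 10.9) — d² to each: U:30.85, V:32.81, W:93.78 → nearest is U
(3.7, 1.9) — d² to each: U:42.12, V:31.76, W:16.09 → nearest is W
(17.9, 13.2) — d² to each: U:136.73, V:174.25, W:238.6 → nearest is U
(8.1, 1.9) — d² to each: U:13.96, V:28.24, W:0.25 → nearest is W
(1.3, 4.3) — d² to each: U:62.28, V:31.76, W:48.25 → nearest is V
2 of the 5 points have W as nearest.

2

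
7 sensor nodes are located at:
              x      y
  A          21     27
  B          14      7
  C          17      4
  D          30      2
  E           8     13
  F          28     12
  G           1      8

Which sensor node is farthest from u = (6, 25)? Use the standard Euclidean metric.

Since √ is increasing, it suffices to compare squared distances:
|uA|² = 225 + 4 = 229
|uB|² = 64 + 324 = 388
|uC|² = 121 + 441 = 562
|uD|² = 576 + 529 = 1105
|uE|² = 4 + 144 = 148
|uF|² = 484 + 169 = 653
|uG|² = 25 + 289 = 314
The largest is to D.

D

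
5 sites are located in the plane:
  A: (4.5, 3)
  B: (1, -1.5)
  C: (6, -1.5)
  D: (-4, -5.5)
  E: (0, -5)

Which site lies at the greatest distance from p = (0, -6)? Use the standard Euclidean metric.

Compare squared distances (the ordering matches that of the actual distances):
|pA|² = (0−4.5)² + (-6−3)² = 20.25 + 81 = 101.25
|pB|² = (0−1)² + (-6−(-1.5))² = 1 + 20.25 = 21.25
|pC|² = (0−6)² + (-6−(-1.5))² = 36 + 20.25 = 56.25
|pD|² = (0−(-4))² + (-6−(-5.5))² = 16 + 0.25 = 16.25
|pE|² = (0−0)² + (-6−(-5))² = 0 + 1 = 1
The largest is to A.

A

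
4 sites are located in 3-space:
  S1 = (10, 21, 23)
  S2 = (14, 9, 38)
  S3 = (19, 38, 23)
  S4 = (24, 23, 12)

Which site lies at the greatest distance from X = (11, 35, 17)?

S2

Squared Euclidean distances:
|XS1|² = 1 + 196 + 36 = 233
|XS2|² = 9 + 676 + 441 = 1126
|XS3|² = 64 + 9 + 36 = 109
|XS4|² = 169 + 144 + 25 = 338
The largest is to S2.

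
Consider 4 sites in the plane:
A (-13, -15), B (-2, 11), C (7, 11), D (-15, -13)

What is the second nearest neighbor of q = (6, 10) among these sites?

Squared Euclidean distances:
|qA|² = (6−(-13))² + (10−(-15))² = 361 + 625 = 986
|qB|² = (6−(-2))² + (10−11)² = 64 + 1 = 65
|qC|² = (6−7)² + (10−11)² = 1 + 1 = 2
|qD|² = (6−(-15))² + (10−(-13))² = 441 + 529 = 970
Sorted ascending: C, B, D, … — the second-nearest is B.

B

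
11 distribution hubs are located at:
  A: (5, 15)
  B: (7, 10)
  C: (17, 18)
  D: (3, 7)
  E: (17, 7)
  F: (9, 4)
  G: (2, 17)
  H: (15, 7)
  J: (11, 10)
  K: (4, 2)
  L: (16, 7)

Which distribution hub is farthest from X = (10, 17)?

Squared Euclidean distances:
|XA|² = 25 + 4 = 29
|XB|² = 9 + 49 = 58
|XC|² = 49 + 1 = 50
|XD|² = 49 + 100 = 149
|XE|² = 49 + 100 = 149
|XF|² = 1 + 169 = 170
|XG|² = 64 + 0 = 64
|XH|² = 25 + 100 = 125
|XJ|² = 1 + 49 = 50
|XK|² = 36 + 225 = 261
|XL|² = 36 + 100 = 136
The largest is to K.

K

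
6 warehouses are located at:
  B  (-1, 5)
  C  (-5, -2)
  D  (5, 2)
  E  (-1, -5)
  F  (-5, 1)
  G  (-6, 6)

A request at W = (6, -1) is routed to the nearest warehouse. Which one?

D

Squared Euclidean distances:
|WB|² = (6−(-1))² + (-1−5)² = 49 + 36 = 85
|WC|² = (6−(-5))² + (-1−(-2))² = 121 + 1 = 122
|WD|² = (6−5)² + (-1−2)² = 1 + 9 = 10
|WE|² = (6−(-1))² + (-1−(-5))² = 49 + 16 = 65
|WF|² = (6−(-5))² + (-1−1)² = 121 + 4 = 125
|WG|² = (6−(-6))² + (-1−6)² = 144 + 49 = 193
The smallest is to D, so W lies in the Voronoi region of D.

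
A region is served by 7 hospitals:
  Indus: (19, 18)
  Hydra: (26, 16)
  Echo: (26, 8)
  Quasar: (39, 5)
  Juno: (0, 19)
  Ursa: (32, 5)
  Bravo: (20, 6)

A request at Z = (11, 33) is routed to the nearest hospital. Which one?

Indus

Squared Euclidean distances:
d²(Z, Indus) = 64 + 225 = 289
d²(Z, Hydra) = 225 + 289 = 514
d²(Z, Echo) = 225 + 625 = 850
d²(Z, Quasar) = 784 + 784 = 1568
d²(Z, Juno) = 121 + 196 = 317
d²(Z, Ursa) = 441 + 784 = 1225
d²(Z, Bravo) = 81 + 729 = 810
The smallest is to Indus, so Z lies in the Voronoi region of Indus.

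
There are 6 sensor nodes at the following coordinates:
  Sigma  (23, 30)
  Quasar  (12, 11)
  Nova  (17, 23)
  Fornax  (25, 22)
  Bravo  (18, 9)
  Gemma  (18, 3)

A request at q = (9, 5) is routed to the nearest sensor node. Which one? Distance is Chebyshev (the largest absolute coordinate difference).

d(q, Sigma) = max(14, 25) = 25
d(q, Quasar) = max(3, 6) = 6
d(q, Nova) = max(8, 18) = 18
d(q, Fornax) = max(16, 17) = 17
d(q, Bravo) = max(9, 4) = 9
d(q, Gemma) = max(9, 2) = 9
Minimum is at Quasar.

Quasar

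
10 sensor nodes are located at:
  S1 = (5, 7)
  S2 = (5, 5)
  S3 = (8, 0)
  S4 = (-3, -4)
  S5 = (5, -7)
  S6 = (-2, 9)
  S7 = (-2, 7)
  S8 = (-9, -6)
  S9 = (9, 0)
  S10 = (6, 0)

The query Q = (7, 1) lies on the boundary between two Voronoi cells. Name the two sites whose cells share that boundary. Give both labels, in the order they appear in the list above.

Squared distances from Q to each site:
|QS1|² = 4 + 36 = 40
|QS2|² = 4 + 16 = 20
|QS3|² = 1 + 1 = 2
|QS4|² = 100 + 25 = 125
|QS5|² = 4 + 64 = 68
|QS6|² = 81 + 64 = 145
|QS7|² = 81 + 36 = 117
|QS8|² = 256 + 49 = 305
|QS9|² = 4 + 1 = 5
d²(Q, S10) = 1 + 1 = 2
Q is equidistant from S3 and S10 (both at squared distance 2), and every other site is strictly farther — so Q lies on the S3–S10 Voronoi edge.

S3 and S10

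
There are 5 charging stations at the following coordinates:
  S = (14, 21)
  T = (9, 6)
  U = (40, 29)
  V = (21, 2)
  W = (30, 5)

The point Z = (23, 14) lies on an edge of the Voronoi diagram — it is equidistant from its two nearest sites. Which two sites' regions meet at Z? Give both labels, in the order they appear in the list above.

Squared distances from Z to each site:
|ZS|² = (23−14)² + (14−21)² = 81 + 49 = 130
|ZT|² = (23−9)² + (14−6)² = 196 + 64 = 260
|ZU|² = (23−40)² + (14−29)² = 289 + 225 = 514
|ZV|² = (23−21)² + (14−2)² = 4 + 144 = 148
|ZW|² = (23−30)² + (14−5)² = 49 + 81 = 130
Z is equidistant from S and W (both at squared distance 130), and every other site is strictly farther — so Z lies on the S–W Voronoi edge.

S and W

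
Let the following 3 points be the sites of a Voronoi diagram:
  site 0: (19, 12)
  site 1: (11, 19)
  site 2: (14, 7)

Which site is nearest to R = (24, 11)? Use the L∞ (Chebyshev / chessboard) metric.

d(R, site 0) = max(5, 1) = 5
d(R, site 1) = max(13, 8) = 13
d(R, site 2) = max(10, 4) = 10
Minimum is at site 0.

site 0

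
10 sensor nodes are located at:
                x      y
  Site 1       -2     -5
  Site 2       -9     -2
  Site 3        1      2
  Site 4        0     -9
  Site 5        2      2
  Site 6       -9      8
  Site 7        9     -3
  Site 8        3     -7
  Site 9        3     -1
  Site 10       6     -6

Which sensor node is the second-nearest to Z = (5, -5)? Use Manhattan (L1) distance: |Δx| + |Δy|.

Site 8

d(Z, Site 1) = 7 + 0 = 7
d(Z, Site 2) = 14 + 3 = 17
d(Z, Site 3) = 4 + 7 = 11
d(Z, Site 4) = 5 + 4 = 9
d(Z, Site 5) = 3 + 7 = 10
d(Z, Site 6) = 14 + 13 = 27
d(Z, Site 7) = 4 + 2 = 6
d(Z, Site 8) = 2 + 2 = 4
d(Z, Site 9) = 2 + 4 = 6
d(Z, Site 10) = 1 + 1 = 2
Sorted ascending: Site 10, Site 8, Site 7, … — the second-nearest is Site 8.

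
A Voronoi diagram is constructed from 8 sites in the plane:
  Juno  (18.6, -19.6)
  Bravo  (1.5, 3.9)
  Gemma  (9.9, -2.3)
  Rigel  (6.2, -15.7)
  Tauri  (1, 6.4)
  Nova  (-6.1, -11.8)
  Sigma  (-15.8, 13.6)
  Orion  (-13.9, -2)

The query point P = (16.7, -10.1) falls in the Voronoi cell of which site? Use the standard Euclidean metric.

Squared Euclidean distances:
d²(P, Juno) = (16.7−18.6)² + (-10.1−(-19.6))² = 3.61 + 90.25 = 93.86
d²(P, Bravo) = (16.7−1.5)² + (-10.1−3.9)² = 231.04 + 196 = 427.04
d²(P, Gemma) = (16.7−9.9)² + (-10.1−(-2.3))² = 46.24 + 60.84 = 107.08
d²(P, Rigel) = (16.7−6.2)² + (-10.1−(-15.7))² = 110.25 + 31.36 = 141.61
d²(P, Tauri) = (16.7−1)² + (-10.1−6.4)² = 246.49 + 272.25 = 518.74
d²(P, Nova) = (16.7−(-6.1))² + (-10.1−(-11.8))² = 519.84 + 2.89 = 522.73
d²(P, Sigma) = (16.7−(-15.8))² + (-10.1−13.6)² = 1056.25 + 561.69 = 1617.94
d²(P, Orion) = (16.7−(-13.9))² + (-10.1−(-2))² = 936.36 + 65.61 = 1001.97
Minimum is at Juno.

Juno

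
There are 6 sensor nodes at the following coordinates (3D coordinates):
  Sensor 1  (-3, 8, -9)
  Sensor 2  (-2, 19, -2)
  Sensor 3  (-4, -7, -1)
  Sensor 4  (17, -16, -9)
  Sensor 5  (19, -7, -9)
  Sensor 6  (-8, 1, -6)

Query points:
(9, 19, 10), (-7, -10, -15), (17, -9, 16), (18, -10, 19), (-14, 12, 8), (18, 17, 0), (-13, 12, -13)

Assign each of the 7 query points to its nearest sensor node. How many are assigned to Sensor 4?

0

(9, 19, 10) — d² to each: Sensor 1:626, Sensor 2:265, Sensor 3:966, Sensor 4:1650, Sensor 5:1137, Sensor 6:869 → nearest is Sensor 2
(-7, -10, -15) — d² to each: Sensor 1:376, Sensor 2:1035, Sensor 3:214, Sensor 4:648, Sensor 5:721, Sensor 6:203 → nearest is Sensor 6
(17, -9, 16) — d² to each: Sensor 1:1314, Sensor 2:1469, Sensor 3:734, Sensor 4:674, Sensor 5:633, Sensor 6:1209 → nearest is Sensor 5
(18, -10, 19) — d² to each: Sensor 1:1549, Sensor 2:1682, Sensor 3:893, Sensor 4:821, Sensor 5:794, Sensor 6:1422 → nearest is Sensor 5
(-14, 12, 8) — d² to each: Sensor 1:426, Sensor 2:293, Sensor 3:542, Sensor 4:2034, Sensor 5:1739, Sensor 6:353 → nearest is Sensor 2
(18, 17, 0) — d² to each: Sensor 1:603, Sensor 2:408, Sensor 3:1061, Sensor 4:1171, Sensor 5:658, Sensor 6:968 → nearest is Sensor 2
(-13, 12, -13) — d² to each: Sensor 1:132, Sensor 2:291, Sensor 3:586, Sensor 4:1700, Sensor 5:1401, Sensor 6:195 → nearest is Sensor 1
0 of the 7 points have Sensor 4 as nearest.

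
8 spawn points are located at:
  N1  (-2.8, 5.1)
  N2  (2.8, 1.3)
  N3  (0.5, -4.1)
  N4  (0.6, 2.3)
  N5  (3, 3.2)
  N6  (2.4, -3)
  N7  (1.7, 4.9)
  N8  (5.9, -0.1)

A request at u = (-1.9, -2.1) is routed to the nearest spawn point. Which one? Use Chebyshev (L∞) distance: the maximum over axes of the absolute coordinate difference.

N3

d(u,N1) = max(0.9, 7.2) = 7.2
d(u,N2) = max(4.7, 3.4) = 4.7
d(u,N3) = max(2.4, 2) = 2.4
d(u,N4) = max(2.5, 4.4) = 4.4
d(u,N5) = max(4.9, 5.3) = 5.3
d(u,N6) = max(4.3, 0.9) = 4.3
d(u,N7) = max(3.6, 7) = 7
d(u,N8) = max(7.8, 2) = 7.8
Minimum is at N3.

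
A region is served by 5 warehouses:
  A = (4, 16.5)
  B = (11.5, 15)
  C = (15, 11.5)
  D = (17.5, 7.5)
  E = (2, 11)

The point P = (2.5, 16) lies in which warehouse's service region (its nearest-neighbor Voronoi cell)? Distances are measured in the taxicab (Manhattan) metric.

d(P,A) = |2.5−4| + |16−16.5| = 1.5 + 0.5 = 2
d(P,B) = |2.5−11.5| + |16−15| = 9 + 1 = 10
d(P,C) = |2.5−15| + |16−11.5| = 12.5 + 4.5 = 17
d(P,D) = |2.5−17.5| + |16−7.5| = 15 + 8.5 = 23.5
d(P,E) = |2.5−2| + |16−11| = 0.5 + 5 = 5.5
A is nearest.

A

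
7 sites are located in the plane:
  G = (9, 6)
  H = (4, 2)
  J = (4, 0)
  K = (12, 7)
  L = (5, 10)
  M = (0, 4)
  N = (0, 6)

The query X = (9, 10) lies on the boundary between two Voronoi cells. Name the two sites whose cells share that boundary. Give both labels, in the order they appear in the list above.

Squared distances from X to each site:
|XG|² = (9−9)² + (10−6)² = 0 + 16 = 16
|XH|² = (9−4)² + (10−2)² = 25 + 64 = 89
|XJ|² = (9−4)² + (10−0)² = 25 + 100 = 125
|XK|² = (9−12)² + (10−7)² = 9 + 9 = 18
|XL|² = (9−5)² + (10−10)² = 16 + 0 = 16
|XM|² = (9−0)² + (10−4)² = 81 + 36 = 117
|XN|² = (9−0)² + (10−6)² = 81 + 16 = 97
X is equidistant from G and L (both at squared distance 16), and every other site is strictly farther — so X lies on the G–L Voronoi edge.

G and L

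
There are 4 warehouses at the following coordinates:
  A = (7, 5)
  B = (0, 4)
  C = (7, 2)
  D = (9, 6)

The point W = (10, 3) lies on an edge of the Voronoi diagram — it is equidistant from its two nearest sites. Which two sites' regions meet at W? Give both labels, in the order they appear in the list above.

C and D

Squared distances from W to each site:
|WA|² = (10−7)² + (3−5)² = 9 + 4 = 13
|WB|² = (10−0)² + (3−4)² = 100 + 1 = 101
|WC|² = (10−7)² + (3−2)² = 9 + 1 = 10
|WD|² = (10−9)² + (3−6)² = 1 + 9 = 10
W is equidistant from C and D (both at squared distance 10), and every other site is strictly farther — so W lies on the C–D Voronoi edge.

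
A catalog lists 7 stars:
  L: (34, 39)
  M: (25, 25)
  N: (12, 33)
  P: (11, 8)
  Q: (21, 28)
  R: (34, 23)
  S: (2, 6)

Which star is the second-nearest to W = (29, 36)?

Squared Euclidean distances:
|WL|² = (29−34)² + (36−39)² = 25 + 9 = 34
|WM|² = (29−25)² + (36−25)² = 16 + 121 = 137
|WN|² = (29−12)² + (36−33)² = 289 + 9 = 298
|WP|² = (29−11)² + (36−8)² = 324 + 784 = 1108
|WQ|² = (29−21)² + (36−28)² = 64 + 64 = 128
|WR|² = (29−34)² + (36−23)² = 25 + 169 = 194
|WS|² = (29−2)² + (36−6)² = 729 + 900 = 1629
Sorted ascending: L, Q, M, … — the second-nearest is Q.

Q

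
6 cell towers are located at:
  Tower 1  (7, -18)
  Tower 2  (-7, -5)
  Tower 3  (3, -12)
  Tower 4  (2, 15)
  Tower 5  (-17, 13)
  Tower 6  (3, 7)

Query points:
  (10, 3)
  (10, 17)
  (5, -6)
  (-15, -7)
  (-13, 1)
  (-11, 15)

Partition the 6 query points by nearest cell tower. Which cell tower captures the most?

(10, 3) — d² to each: Tower 1:450, Tower 2:353, Tower 3:274, Tower 4:208, Tower 5:829, Tower 6:65 → nearest is Tower 6
(10, 17) — d² to each: Tower 1:1234, Tower 2:773, Tower 3:890, Tower 4:68, Tower 5:745, Tower 6:149 → nearest is Tower 4
(5, -6) — d² to each: Tower 1:148, Tower 2:145, Tower 3:40, Tower 4:450, Tower 5:845, Tower 6:173 → nearest is Tower 3
(-15, -7) — d² to each: Tower 1:605, Tower 2:68, Tower 3:349, Tower 4:773, Tower 5:404, Tower 6:520 → nearest is Tower 2
(-13, 1) — d² to each: Tower 1:761, Tower 2:72, Tower 3:425, Tower 4:421, Tower 5:160, Tower 6:292 → nearest is Tower 2
(-11, 15) — d² to each: Tower 1:1413, Tower 2:416, Tower 3:925, Tower 4:169, Tower 5:40, Tower 6:260 → nearest is Tower 5
Tally — Tower 2:2, Tower 3:1, Tower 4:1, Tower 5:1, Tower 6:1. Tower 2 captures the most (2).

Tower 2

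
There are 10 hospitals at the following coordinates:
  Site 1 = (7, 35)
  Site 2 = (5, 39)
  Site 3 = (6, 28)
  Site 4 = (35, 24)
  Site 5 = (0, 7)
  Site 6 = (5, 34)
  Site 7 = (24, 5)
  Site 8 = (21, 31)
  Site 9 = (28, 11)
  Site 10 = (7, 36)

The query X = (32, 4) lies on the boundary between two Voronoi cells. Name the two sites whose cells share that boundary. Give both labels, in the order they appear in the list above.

Squared distances from X to each site:
d²(X, Site 1) = 625 + 961 = 1586
d²(X, Site 2) = 729 + 1225 = 1954
d²(X, Site 3) = 676 + 576 = 1252
d²(X, Site 4) = 9 + 400 = 409
d²(X, Site 5) = 1024 + 9 = 1033
d²(X, Site 6) = 729 + 900 = 1629
d²(X, Site 7) = 64 + 1 = 65
d²(X, Site 8) = 121 + 729 = 850
d²(X, Site 9) = 16 + 49 = 65
d²(X, Site 10) = 625 + 1024 = 1649
X is equidistant from Site 7 and Site 9 (both at squared distance 65), and every other site is strictly farther — so X lies on the Site 7–Site 9 Voronoi edge.

Site 7 and Site 9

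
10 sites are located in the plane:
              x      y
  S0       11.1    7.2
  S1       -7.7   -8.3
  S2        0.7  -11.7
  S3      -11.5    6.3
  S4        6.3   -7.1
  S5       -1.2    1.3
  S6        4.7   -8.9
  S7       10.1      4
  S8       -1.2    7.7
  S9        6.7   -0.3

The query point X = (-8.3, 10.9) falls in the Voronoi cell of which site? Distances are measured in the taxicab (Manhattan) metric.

d(X,S0) = 19.4 + 3.7 = 23.1
d(X,S1) = 0.6 + 19.2 = 19.8
d(X,S2) = 9 + 22.6 = 31.6
d(X,S3) = 3.2 + 4.6 = 7.8
d(X,S4) = 14.6 + 18 = 32.6
d(X,S5) = 7.1 + 9.6 = 16.7
d(X,S6) = 13 + 19.8 = 32.8
d(X,S7) = 18.4 + 6.9 = 25.3
d(X,S8) = 7.1 + 3.2 = 10.3
d(X,S9) = 15 + 11.2 = 26.2
Minimum is at S3.

S3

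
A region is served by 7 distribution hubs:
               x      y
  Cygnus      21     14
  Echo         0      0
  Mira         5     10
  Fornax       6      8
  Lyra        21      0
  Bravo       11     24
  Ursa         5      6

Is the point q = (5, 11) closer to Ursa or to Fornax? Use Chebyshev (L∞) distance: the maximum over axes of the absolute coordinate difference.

d(q, Ursa) = max(0, 5) = 5
d(q, Fornax) = max(1, 3) = 3
5 > 3, so Fornax is closer.

Fornax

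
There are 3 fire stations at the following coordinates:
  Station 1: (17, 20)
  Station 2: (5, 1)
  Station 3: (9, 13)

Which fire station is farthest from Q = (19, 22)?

Since √ is increasing, it suffices to compare squared distances:
d²(Q, Station 1) = (19−17)² + (22−20)² = 4 + 4 = 8
d²(Q, Station 2) = (19−5)² + (22−1)² = 196 + 441 = 637
d²(Q, Station 3) = (19−9)² + (22−13)² = 100 + 81 = 181
The largest is to Station 2.

Station 2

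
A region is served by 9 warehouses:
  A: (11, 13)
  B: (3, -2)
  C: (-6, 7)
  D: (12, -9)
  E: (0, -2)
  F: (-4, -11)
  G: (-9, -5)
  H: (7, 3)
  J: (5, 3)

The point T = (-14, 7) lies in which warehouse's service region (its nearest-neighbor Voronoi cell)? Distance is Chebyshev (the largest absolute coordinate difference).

C

d(T,A) = max(25, 6) = 25
d(T,B) = max(17, 9) = 17
d(T,C) = max(8, 0) = 8
d(T,D) = max(26, 16) = 26
d(T,E) = max(14, 9) = 14
d(T,F) = max(10, 18) = 18
d(T,G) = max(5, 12) = 12
d(T,H) = max(21, 4) = 21
d(T,J) = max(19, 4) = 19
Minimum is at C.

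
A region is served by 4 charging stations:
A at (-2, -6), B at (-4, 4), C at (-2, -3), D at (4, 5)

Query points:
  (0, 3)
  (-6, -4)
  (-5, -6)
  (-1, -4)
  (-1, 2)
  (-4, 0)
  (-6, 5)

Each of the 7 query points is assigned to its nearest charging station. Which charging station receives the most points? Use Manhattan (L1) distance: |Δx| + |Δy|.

B

(0, 3) — d to each: A:11, B:5, C:8, D:6 → nearest is B
(-6, -4) — d to each: A:6, B:10, C:5, D:19 → nearest is C
(-5, -6) — d to each: A:3, B:11, C:6, D:20 → nearest is A
(-1, -4) — d to each: A:3, B:11, C:2, D:14 → nearest is C
(-1, 2) — d to each: A:9, B:5, C:6, D:8 → nearest is B
(-4, 0) — d to each: A:8, B:4, C:5, D:13 → nearest is B
(-6, 5) — d to each: A:15, B:3, C:12, D:10 → nearest is B
Tally — A:1, B:4, C:2. B captures the most (4).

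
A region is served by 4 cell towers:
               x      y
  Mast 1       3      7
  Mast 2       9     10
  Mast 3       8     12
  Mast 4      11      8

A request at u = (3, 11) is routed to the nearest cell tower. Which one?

Squared Euclidean distances:
d²(u, Mast 1) = (3−3)² + (11−7)² = 0 + 16 = 16
d²(u, Mast 2) = (3−9)² + (11−10)² = 36 + 1 = 37
d²(u, Mast 3) = (3−8)² + (11−12)² = 25 + 1 = 26
d²(u, Mast 4) = (3−11)² + (11−8)² = 64 + 9 = 73
The smallest is to Mast 1, so u lies in the Voronoi region of Mast 1.

Mast 1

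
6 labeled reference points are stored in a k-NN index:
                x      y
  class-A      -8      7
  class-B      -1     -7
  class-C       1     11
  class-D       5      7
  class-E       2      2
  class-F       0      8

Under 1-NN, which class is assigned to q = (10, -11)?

Since √ is increasing, it suffices to compare squared distances:
d²(q, class-A) = (10−(-8))² + (-11−7)² = 324 + 324 = 648
d²(q, class-B) = (10−(-1))² + (-11−(-7))² = 121 + 16 = 137
d²(q, class-C) = (10−1)² + (-11−11)² = 81 + 484 = 565
d²(q, class-D) = (10−5)² + (-11−7)² = 25 + 324 = 349
d²(q, class-E) = (10−2)² + (-11−2)² = 64 + 169 = 233
d²(q, class-F) = (10−0)² + (-11−8)² = 100 + 361 = 461
The smallest is to class-B, so q lies in the Voronoi region of class-B.

class-B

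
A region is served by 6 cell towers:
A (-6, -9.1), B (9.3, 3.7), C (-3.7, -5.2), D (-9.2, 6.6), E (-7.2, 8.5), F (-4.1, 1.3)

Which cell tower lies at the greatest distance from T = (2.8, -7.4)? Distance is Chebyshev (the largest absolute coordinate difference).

d(T,A) = max(8.8, 1.7) = 8.8
d(T,B) = max(6.5, 11.1) = 11.1
d(T,C) = max(6.5, 2.2) = 6.5
d(T,D) = max(12, 14) = 14
d(T,E) = max(10, 15.9) = 15.9
d(T,F) = max(6.9, 8.7) = 8.7
The largest is to E.

E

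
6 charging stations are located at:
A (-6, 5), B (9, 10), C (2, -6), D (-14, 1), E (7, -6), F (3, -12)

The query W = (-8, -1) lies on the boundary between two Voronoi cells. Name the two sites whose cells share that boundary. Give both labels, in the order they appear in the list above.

A and D

Squared distances from W to each site:
|WA|² = (-8−(-6))² + (-1−5)² = 4 + 36 = 40
|WB|² = (-8−9)² + (-1−10)² = 289 + 121 = 410
|WC|² = (-8−2)² + (-1−(-6))² = 100 + 25 = 125
|WD|² = (-8−(-14))² + (-1−1)² = 36 + 4 = 40
|WE|² = (-8−7)² + (-1−(-6))² = 225 + 25 = 250
|WF|² = (-8−3)² + (-1−(-12))² = 121 + 121 = 242
W is equidistant from A and D (both at squared distance 40), and every other site is strictly farther — so W lies on the A–D Voronoi edge.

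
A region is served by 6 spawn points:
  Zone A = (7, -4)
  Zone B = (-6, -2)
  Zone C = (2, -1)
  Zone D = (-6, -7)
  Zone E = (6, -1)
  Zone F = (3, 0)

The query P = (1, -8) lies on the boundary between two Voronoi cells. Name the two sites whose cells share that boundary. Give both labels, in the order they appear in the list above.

Zone C and Zone D

Squared distances from P to each site:
d²(P, Zone A) = (1−7)² + (-8−(-4))² = 36 + 16 = 52
d²(P, Zone B) = (1−(-6))² + (-8−(-2))² = 49 + 36 = 85
d²(P, Zone C) = (1−2)² + (-8−(-1))² = 1 + 49 = 50
d²(P, Zone D) = (1−(-6))² + (-8−(-7))² = 49 + 1 = 50
d²(P, Zone E) = (1−6)² + (-8−(-1))² = 25 + 49 = 74
d²(P, Zone F) = (1−3)² + (-8−0)² = 4 + 64 = 68
P is equidistant from Zone C and Zone D (both at squared distance 50), and every other site is strictly farther — so P lies on the Zone C–Zone D Voronoi edge.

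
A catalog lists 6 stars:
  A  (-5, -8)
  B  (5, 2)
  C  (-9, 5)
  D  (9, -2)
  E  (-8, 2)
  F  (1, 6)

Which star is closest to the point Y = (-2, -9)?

Squared Euclidean distances:
|YA|² = (-2−(-5))² + (-9−(-8))² = 9 + 1 = 10
|YB|² = (-2−5)² + (-9−2)² = 49 + 121 = 170
|YC|² = (-2−(-9))² + (-9−5)² = 49 + 196 = 245
|YD|² = (-2−9)² + (-9−(-2))² = 121 + 49 = 170
|YE|² = (-2−(-8))² + (-9−2)² = 36 + 121 = 157
|YF|² = (-2−1)² + (-9−6)² = 9 + 225 = 234
Minimum is at A.

A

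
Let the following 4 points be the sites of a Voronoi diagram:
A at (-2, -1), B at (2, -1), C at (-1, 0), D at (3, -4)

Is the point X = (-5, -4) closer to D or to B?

B

Compare squared distances:
|XD|² = (-5−3)² + (-4−(-4))² = 64 + 0 = 64
|XB|² = (-5−2)² + (-4−(-1))² = 49 + 9 = 58
64 > 58, so B is closer.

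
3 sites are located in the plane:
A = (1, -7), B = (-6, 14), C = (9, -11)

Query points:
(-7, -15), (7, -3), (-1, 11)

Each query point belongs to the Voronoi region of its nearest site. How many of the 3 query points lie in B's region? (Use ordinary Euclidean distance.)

(-7, -15) — d² to each: A:128, B:842, C:272 → nearest is A
(7, -3) — d² to each: A:52, B:458, C:68 → nearest is A
(-1, 11) — d² to each: A:328, B:34, C:584 → nearest is B
1 of the 3 points has B as nearest.

1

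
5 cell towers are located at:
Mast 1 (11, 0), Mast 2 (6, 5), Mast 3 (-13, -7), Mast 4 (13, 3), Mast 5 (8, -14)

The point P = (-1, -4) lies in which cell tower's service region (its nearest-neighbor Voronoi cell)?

Squared Euclidean distances:
d²(P, Mast 1) = (-1−11)² + (-4−0)² = 144 + 16 = 160
d²(P, Mast 2) = (-1−6)² + (-4−5)² = 49 + 81 = 130
d²(P, Mast 3) = (-1−(-13))² + (-4−(-7))² = 144 + 9 = 153
d²(P, Mast 4) = (-1−13)² + (-4−3)² = 196 + 49 = 245
d²(P, Mast 5) = (-1−8)² + (-4−(-14))² = 81 + 100 = 181
Mast 2 is nearest.

Mast 2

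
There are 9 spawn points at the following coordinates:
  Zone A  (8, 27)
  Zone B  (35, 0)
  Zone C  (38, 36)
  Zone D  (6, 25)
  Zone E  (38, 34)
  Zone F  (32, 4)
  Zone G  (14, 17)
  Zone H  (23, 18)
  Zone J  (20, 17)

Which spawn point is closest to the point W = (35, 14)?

Zone F

Squared Euclidean distances:
d²(W, Zone A) = 729 + 169 = 898
d²(W, Zone B) = 0 + 196 = 196
d²(W, Zone C) = 9 + 484 = 493
d²(W, Zone D) = 841 + 121 = 962
d²(W, Zone E) = 9 + 400 = 409
d²(W, Zone F) = 9 + 100 = 109
d²(W, Zone G) = 441 + 9 = 450
d²(W, Zone H) = 144 + 16 = 160
d²(W, Zone J) = 225 + 9 = 234
Zone F is nearest.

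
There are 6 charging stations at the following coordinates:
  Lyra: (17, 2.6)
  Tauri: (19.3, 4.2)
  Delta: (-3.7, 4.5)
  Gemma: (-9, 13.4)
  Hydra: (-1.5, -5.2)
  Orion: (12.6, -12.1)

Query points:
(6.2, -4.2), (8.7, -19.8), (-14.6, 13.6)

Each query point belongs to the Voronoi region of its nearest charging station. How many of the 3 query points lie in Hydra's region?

1

(6.2, -4.2) — d² to each: Lyra:162.88, Tauri:242.17, Delta:173.7, Gemma:540.8, Hydra:60.29, Orion:103.37 → nearest is Hydra
(8.7, -19.8) — d² to each: Lyra:570.65, Tauri:688.36, Delta:744.25, Gemma:1415.53, Hydra:317.2, Orion:74.5 → nearest is Orion
(-14.6, 13.6) — d² to each: Lyra:1119.56, Tauri:1237.57, Delta:201.62, Gemma:31.4, Hydra:525.05, Orion:1400.33 → nearest is Gemma
1 of the 3 points has Hydra as nearest.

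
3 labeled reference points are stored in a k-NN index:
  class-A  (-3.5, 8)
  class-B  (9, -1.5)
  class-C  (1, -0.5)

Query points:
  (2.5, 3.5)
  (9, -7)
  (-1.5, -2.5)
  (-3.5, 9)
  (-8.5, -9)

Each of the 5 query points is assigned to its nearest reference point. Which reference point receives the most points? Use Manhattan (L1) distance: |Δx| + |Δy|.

class-C

(2.5, 3.5) — d to each: class-A:10.5, class-B:11.5, class-C:5.5 → nearest is class-C
(9, -7) — d to each: class-A:27.5, class-B:5.5, class-C:14.5 → nearest is class-B
(-1.5, -2.5) — d to each: class-A:12.5, class-B:11.5, class-C:4.5 → nearest is class-C
(-3.5, 9) — d to each: class-A:1, class-B:23, class-C:14 → nearest is class-A
(-8.5, -9) — d to each: class-A:22, class-B:25, class-C:18 → nearest is class-C
Tally — class-A:1, class-B:1, class-C:3. class-C captures the most (3).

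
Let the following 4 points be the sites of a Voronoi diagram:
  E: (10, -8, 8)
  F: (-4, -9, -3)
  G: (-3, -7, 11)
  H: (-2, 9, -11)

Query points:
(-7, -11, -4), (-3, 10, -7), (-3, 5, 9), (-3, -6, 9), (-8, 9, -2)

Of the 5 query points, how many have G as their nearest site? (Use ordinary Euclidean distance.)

2

(-7, -11, -4) — d² to each: E:442, F:14, G:257, H:474 → nearest is F
(-3, 10, -7) — d² to each: E:718, F:378, G:613, H:18 → nearest is H
(-3, 5, 9) — d² to each: E:339, F:341, G:148, H:417 → nearest is G
(-3, -6, 9) — d² to each: E:174, F:154, G:5, H:626 → nearest is G
(-8, 9, -2) — d² to each: E:713, F:341, G:450, H:117 → nearest is H
2 of the 5 points have G as nearest.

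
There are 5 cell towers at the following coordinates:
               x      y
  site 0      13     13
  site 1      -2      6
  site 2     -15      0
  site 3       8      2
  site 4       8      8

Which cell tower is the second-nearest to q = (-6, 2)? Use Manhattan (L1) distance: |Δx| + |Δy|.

site 2

d(q, site 0) = |-6−13| + |2−13| = 19 + 11 = 30
d(q, site 1) = |-6−(-2)| + |2−6| = 4 + 4 = 8
d(q, site 2) = |-6−(-15)| + |2−0| = 9 + 2 = 11
d(q, site 3) = |-6−8| + |2−2| = 14 + 0 = 14
d(q, site 4) = |-6−8| + |2−8| = 14 + 6 = 20
Sorted ascending: site 1, site 2, site 3, … — the second-nearest is site 2.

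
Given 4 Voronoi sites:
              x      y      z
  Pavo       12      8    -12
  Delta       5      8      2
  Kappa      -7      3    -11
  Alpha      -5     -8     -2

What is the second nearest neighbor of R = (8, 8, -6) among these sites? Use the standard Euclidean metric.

Delta

Compare squared distances (the ordering matches that of the actual distances):
d²(R, Pavo) = (8−12)² + (8−8)² + (-6−(-12))² = 16 + 0 + 36 = 52
d²(R, Delta) = (8−5)² + (8−8)² + (-6−2)² = 9 + 0 + 64 = 73
d²(R, Kappa) = (8−(-7))² + (8−3)² + (-6−(-11))² = 225 + 25 + 25 = 275
d²(R, Alpha) = (8−(-5))² + (8−(-8))² + (-6−(-2))² = 169 + 256 + 16 = 441
Sorted ascending: Pavo, Delta, Kappa, … — the second-nearest is Delta.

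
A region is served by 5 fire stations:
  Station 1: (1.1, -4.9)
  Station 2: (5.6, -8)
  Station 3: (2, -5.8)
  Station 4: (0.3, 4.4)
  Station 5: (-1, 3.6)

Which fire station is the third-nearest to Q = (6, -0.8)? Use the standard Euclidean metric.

Station 2

Compare squared distances (the ordering matches that of the actual distances):
d²(Q, Station 1) = 24.01 + 16.81 = 40.82
d²(Q, Station 2) = 0.16 + 51.84 = 52
d²(Q, Station 3) = 16 + 25 = 41
d²(Q, Station 4) = 32.49 + 27.04 = 59.53
d²(Q, Station 5) = 49 + 19.36 = 68.36
Sorted ascending: Station 1, Station 3, Station 2, Station 4, … — the third-nearest is Station 2.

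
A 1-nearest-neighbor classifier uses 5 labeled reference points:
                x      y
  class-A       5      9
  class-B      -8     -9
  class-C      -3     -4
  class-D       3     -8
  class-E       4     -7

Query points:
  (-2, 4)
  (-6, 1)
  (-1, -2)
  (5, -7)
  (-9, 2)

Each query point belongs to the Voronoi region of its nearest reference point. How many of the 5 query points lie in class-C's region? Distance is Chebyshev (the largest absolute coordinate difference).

3

(-2, 4) — d to each: class-A:7, class-B:13, class-C:8, class-D:12, class-E:11 → nearest is class-A
(-6, 1) — d to each: class-A:11, class-B:10, class-C:5, class-D:9, class-E:10 → nearest is class-C
(-1, -2) — d to each: class-A:11, class-B:7, class-C:2, class-D:6, class-E:5 → nearest is class-C
(5, -7) — d to each: class-A:16, class-B:13, class-C:8, class-D:2, class-E:1 → nearest is class-E
(-9, 2) — d to each: class-A:14, class-B:11, class-C:6, class-D:12, class-E:13 → nearest is class-C
3 of the 5 points have class-C as nearest.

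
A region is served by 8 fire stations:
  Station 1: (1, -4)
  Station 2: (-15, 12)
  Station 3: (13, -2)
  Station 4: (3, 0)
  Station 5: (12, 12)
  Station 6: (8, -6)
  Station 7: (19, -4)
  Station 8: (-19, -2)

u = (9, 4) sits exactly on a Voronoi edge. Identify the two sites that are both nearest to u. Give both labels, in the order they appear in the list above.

Squared distances from u to each site:
d²(u, Station 1) = 64 + 64 = 128
d²(u, Station 2) = 576 + 64 = 640
d²(u, Station 3) = 16 + 36 = 52
d²(u, Station 4) = 36 + 16 = 52
d²(u, Station 5) = 9 + 64 = 73
d²(u, Station 6) = 1 + 100 = 101
d²(u, Station 7) = 100 + 64 = 164
d²(u, Station 8) = 784 + 36 = 820
u is equidistant from Station 3 and Station 4 (both at squared distance 52), and every other site is strictly farther — so u lies on the Station 3–Station 4 Voronoi edge.

Station 3 and Station 4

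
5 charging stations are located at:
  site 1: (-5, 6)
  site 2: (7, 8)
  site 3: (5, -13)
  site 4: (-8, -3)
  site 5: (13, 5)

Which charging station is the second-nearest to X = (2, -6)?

site 4

Compare squared distances (the ordering matches that of the actual distances):
d²(X, site 1) = (2−(-5))² + (-6−6)² = 49 + 144 = 193
d²(X, site 2) = (2−7)² + (-6−8)² = 25 + 196 = 221
d²(X, site 3) = (2−5)² + (-6−(-13))² = 9 + 49 = 58
d²(X, site 4) = (2−(-8))² + (-6−(-3))² = 100 + 9 = 109
d²(X, site 5) = (2−13)² + (-6−5)² = 121 + 121 = 242
Sorted ascending: site 3, site 4, site 1, … — the second-nearest is site 4.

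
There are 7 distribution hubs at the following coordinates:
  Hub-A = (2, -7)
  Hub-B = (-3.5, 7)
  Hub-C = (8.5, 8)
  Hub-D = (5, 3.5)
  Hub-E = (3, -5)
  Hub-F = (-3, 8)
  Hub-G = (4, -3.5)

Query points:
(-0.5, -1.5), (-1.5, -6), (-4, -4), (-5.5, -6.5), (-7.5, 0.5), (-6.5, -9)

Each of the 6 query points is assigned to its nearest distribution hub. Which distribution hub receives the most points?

Hub-A

(-0.5, -1.5) — d² to each: Hub-A:36.5, Hub-B:81.25, Hub-C:171.25, Hub-D:55.25, Hub-E:24.5, Hub-F:96.5, Hub-G:24.25 → nearest is Hub-G
(-1.5, -6) — d² to each: Hub-A:13.25, Hub-B:173, Hub-C:296, Hub-D:132.5, Hub-E:21.25, Hub-F:198.25, Hub-G:36.5 → nearest is Hub-A
(-4, -4) — d² to each: Hub-A:45, Hub-B:121.25, Hub-C:300.25, Hub-D:137.25, Hub-E:50, Hub-F:145, Hub-G:64.25 → nearest is Hub-A
(-5.5, -6.5) — d² to each: Hub-A:56.5, Hub-B:186.25, Hub-C:406.25, Hub-D:210.25, Hub-E:74.5, Hub-F:216.5, Hub-G:99.25 → nearest is Hub-A
(-7.5, 0.5) — d² to each: Hub-A:146.5, Hub-B:58.25, Hub-C:312.25, Hub-D:165.25, Hub-E:140.5, Hub-F:76.5, Hub-G:148.25 → nearest is Hub-B
(-6.5, -9) — d² to each: Hub-A:76.25, Hub-B:265, Hub-C:514, Hub-D:288.5, Hub-E:106.25, Hub-F:301.25, Hub-G:140.5 → nearest is Hub-A
Tally — Hub-A:4, Hub-B:1, Hub-G:1. Hub-A captures the most (4).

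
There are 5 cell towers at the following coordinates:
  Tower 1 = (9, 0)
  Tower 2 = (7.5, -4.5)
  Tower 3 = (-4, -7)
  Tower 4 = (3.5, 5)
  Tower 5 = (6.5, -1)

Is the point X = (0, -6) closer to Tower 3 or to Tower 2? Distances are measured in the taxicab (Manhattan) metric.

Tower 3

d(X, Tower 3) = |0−(-4)| + |-6−(-7)| = 4 + 1 = 5
d(X, Tower 2) = |0−7.5| + |-6−(-4.5)| = 7.5 + 1.5 = 9
5 < 9, so Tower 3 is closer.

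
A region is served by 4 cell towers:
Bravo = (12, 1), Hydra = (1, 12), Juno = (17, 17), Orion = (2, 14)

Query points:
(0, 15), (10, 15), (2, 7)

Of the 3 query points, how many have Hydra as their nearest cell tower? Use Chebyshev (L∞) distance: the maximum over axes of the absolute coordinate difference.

1

(0, 15) — d to each: Bravo:14, Hydra:3, Juno:17, Orion:2 → nearest is Orion
(10, 15) — d to each: Bravo:14, Hydra:9, Juno:7, Orion:8 → nearest is Juno
(2, 7) — d to each: Bravo:10, Hydra:5, Juno:15, Orion:7 → nearest is Hydra
1 of the 3 points has Hydra as nearest.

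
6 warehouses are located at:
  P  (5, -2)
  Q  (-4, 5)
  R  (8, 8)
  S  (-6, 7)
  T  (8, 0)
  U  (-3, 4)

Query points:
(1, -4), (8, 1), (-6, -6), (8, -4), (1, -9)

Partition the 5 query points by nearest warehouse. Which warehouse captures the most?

(1, -4) — d² to each: P:20, Q:106, R:193, S:170, T:65, U:80 → nearest is P
(8, 1) — d² to each: P:18, Q:160, R:49, S:232, T:1, U:130 → nearest is T
(-6, -6) — d² to each: P:137, Q:125, R:392, S:169, T:232, U:109 → nearest is U
(8, -4) — d² to each: P:13, Q:225, R:144, S:317, T:16, U:185 → nearest is P
(1, -9) — d² to each: P:65, Q:221, R:338, S:305, T:130, U:185 → nearest is P
Tally — P:3, T:1, U:1. P captures the most (3).

P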